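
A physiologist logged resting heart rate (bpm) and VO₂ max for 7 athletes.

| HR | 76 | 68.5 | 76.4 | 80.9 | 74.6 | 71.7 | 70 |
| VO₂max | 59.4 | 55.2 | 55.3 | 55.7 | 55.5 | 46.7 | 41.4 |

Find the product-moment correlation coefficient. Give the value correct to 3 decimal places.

n = 7, Σx = 518.1, Σy = 369.2, Σx² = 38456.07, Σy² = 19711.08, Σxy = 27413.34
nΣxy − ΣxΣy = 191893.38 − 191282.52 = 610.86
nΣx² − (Σx)² = 269192.49 − 268427.61 = 764.88; nΣy² − (Σy)² = 137977.56 − 136308.64 = 1668.92
r = 610.86 / √(764.88 × 1668.92) = 610.86 / 1129.8334 ≈ 0.541

0.541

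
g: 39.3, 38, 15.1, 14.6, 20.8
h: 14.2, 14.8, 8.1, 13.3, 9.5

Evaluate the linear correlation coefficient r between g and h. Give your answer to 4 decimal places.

0.7085

n = 5, Σg = 127.8, Σh = 59.9, Σg² = 3862.3, Σh² = 753.43, Σgh = 1634.55
nΣgh − ΣgΣh = 8172.75 − 7655.22 = 517.53
nΣg² − (Σg)² = 19311.5 − 16332.84 = 2978.66; nΣh² − (Σh)² = 3767.15 − 3588.01 = 179.14
r = 517.53 / √(2978.66 × 179.14) = 517.53 / 730.4773 ≈ 0.7085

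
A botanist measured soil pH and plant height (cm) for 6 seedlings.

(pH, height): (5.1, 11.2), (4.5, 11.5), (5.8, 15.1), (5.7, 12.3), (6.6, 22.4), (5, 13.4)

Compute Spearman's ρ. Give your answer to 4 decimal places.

0.7143

Rank pH: 3, 1, 5, 4, 6, 2
Rank height: 1, 2, 5, 3, 6, 4
d = rank(pH) − rank(height): 2, -1, 0, 1, 0, -2; Σd² = 10
ρ = 1 − 6Σd² / [n(n²−1)] = 1 − 6×10 / (6×35) = 1 − 60/210 ≈ 0.7143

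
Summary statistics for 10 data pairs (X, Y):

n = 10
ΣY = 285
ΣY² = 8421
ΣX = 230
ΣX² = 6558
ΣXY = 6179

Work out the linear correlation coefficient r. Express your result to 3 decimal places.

r = (nΣXY − ΣXΣY) / √[(nΣX² − (ΣX)²)(nΣY² − (ΣY)²)]
Numerator: 10×6179 − 230×285 = -3760
Denominator: √[(65580 − 52900)(84210 − 81225)] = √[12680 × 2985] = 6152.2191
r = -3760 / 6152.2191 ≈ -0.611

-0.611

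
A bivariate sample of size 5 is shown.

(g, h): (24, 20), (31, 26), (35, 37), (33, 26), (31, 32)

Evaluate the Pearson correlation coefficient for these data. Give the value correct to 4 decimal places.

0.8184

n = 5, Σg = 154, Σh = 141, Σg² = 4812, Σh² = 4145, Σgh = 4431
nΣgh − ΣgΣh = 22155 − 21714 = 441
nΣg² − (Σg)² = 24060 − 23716 = 344; nΣh² − (Σh)² = 20725 − 19881 = 844
r = 441 / √(344 × 844) = 441 / 538.8284 ≈ 0.8184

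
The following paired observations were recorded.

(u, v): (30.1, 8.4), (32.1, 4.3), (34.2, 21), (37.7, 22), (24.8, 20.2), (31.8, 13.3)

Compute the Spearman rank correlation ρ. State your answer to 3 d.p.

Rank u: 2, 4, 5, 6, 1, 3
Rank v: 2, 1, 5, 6, 4, 3
d = rank(u) − rank(v): 0, 3, 0, 0, -3, 0; Σd² = 18
ρ = 1 − 6Σd² / [n(n²−1)] = 1 − 6×18 / (6×35) = 1 − 108/210 ≈ 0.486

0.486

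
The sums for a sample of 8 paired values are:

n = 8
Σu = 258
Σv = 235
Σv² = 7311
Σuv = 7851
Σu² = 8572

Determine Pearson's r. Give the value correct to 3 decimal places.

r = (nΣuv − ΣuΣv) / √[(nΣu² − (Σu)²)(nΣv² − (Σv)²)]
Numerator: 8×7851 − 258×235 = 2178
Denominator: √[(68576 − 66564)(58488 − 55225)] = √[2012 × 3263] = 2562.2560
r = 2178 / 2562.2560 ≈ 0.850

0.850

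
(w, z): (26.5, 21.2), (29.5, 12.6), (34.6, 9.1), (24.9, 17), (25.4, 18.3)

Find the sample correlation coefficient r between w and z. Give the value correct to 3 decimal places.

-0.875

n = 5, Σw = 140.9, Σz = 78.2, Σw² = 4034.83, Σz² = 1314.9, Σwz = 2136.48
nΣwz − ΣwΣz = 10682.4 − 11018.38 = -335.98
nΣw² − (Σw)² = 20174.15 − 19852.81 = 321.34; nΣz² − (Σz)² = 6574.5 − 6115.24 = 459.26
r = -335.98 / √(321.34 × 459.26) = -335.98 / 384.1596 ≈ -0.875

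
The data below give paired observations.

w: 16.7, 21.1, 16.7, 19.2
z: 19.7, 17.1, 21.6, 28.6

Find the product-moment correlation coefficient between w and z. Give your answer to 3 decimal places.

n = 4, Σw = 73.7, Σz = 87, Σw² = 1371.63, Σz² = 1965.02, Σwz = 1599.64
nΣwz − ΣwΣz = 6398.56 − 6411.9 = -13.34
nΣw² − (Σw)² = 5486.52 − 5431.69 = 54.83; nΣz² − (Σz)² = 7860.08 − 7569 = 291.08
r = -13.34 / √(54.83 × 291.08) = -13.34 / 126.3326 ≈ -0.106

-0.106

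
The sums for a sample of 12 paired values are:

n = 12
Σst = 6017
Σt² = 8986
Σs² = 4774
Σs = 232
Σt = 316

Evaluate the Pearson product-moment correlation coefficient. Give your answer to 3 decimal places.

r = (nΣst − ΣsΣt) / √[(nΣs² − (Σs)²)(nΣt² − (Σt)²)]
Numerator: 12×6017 − 232×316 = -1108
Denominator: √[(57288 − 53824)(107832 − 99856)] = √[3464 × 7976] = 5256.3166
r = -1108 / 5256.3166 ≈ -0.211

-0.211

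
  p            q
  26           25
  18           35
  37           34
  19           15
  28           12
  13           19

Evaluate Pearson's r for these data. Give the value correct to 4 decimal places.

n = 6, Σp = 141, Σq = 140, Σp² = 3683, Σq² = 3736, Σpq = 3406
nΣpq − ΣpΣq = 20436 − 19740 = 696
nΣp² − (Σp)² = 22098 − 19881 = 2217; nΣq² − (Σq)² = 22416 − 19600 = 2816
r = 696 / √(2217 × 2816) = 696 / 2498.6140 ≈ 0.2786

0.2786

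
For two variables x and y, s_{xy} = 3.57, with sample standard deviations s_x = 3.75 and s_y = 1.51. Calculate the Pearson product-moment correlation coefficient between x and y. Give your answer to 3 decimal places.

0.630

r = Cov(x,y) / (s_x · s_y) = 3.57 / (3.75 × 1.51)
  = 3.57 / 5.6625 ≈ 0.630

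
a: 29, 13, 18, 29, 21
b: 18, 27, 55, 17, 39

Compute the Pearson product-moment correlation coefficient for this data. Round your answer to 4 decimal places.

n = 5, Σa = 110, Σb = 156, Σa² = 2616, Σb² = 5888, Σab = 3175
nΣab − ΣaΣb = 15875 − 17160 = -1285
nΣa² − (Σa)² = 13080 − 12100 = 980; nΣb² − (Σb)² = 29440 − 24336 = 5104
r = -1285 / √(980 × 5104) = -1285 / 2236.4973 ≈ -0.5746

-0.5746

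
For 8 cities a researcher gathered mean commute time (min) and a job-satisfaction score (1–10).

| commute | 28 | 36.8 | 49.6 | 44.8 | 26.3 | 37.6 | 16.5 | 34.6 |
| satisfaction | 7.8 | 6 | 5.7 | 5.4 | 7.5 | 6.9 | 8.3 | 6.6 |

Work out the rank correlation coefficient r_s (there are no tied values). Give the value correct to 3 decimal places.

-0.881

Rank commute: 3, 5, 8, 7, 2, 6, 1, 4
Rank satisfaction: 7, 3, 2, 1, 6, 5, 8, 4
d = rank(commute) − rank(satisfaction): -4, 2, 6, 6, -4, 1, -7, 0; Σd² = 158
ρ = 1 − 6Σd² / [n(n²−1)] = 1 − 6×158 / (8×63) = 1 − 948/504 ≈ -0.881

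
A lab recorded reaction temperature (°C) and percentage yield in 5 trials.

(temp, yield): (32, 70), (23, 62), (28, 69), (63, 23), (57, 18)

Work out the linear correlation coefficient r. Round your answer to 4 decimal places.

n = 5, Σx = 203, Σy = 242, Σx² = 9555, Σy² = 14358, Σxy = 8073
nΣxy − ΣxΣy = 40365 − 49126 = -8761
nΣx² − (Σx)² = 47775 − 41209 = 6566; nΣy² − (Σy)² = 71790 − 58564 = 13226
r = -8761 / √(6566 × 13226) = -8761 / 9318.9010 ≈ -0.9401

-0.9401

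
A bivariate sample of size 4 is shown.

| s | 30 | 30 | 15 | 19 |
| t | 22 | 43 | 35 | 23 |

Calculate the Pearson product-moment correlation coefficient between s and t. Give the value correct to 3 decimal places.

0.093

n = 4, Σs = 94, Σt = 123, Σs² = 2386, Σt² = 4087, Σst = 2912
nΣst − ΣsΣt = 11648 − 11562 = 86
nΣs² − (Σs)² = 9544 − 8836 = 708; nΣt² − (Σt)² = 16348 − 15129 = 1219
r = 86 / √(708 × 1219) = 86 / 929.0059 ≈ 0.093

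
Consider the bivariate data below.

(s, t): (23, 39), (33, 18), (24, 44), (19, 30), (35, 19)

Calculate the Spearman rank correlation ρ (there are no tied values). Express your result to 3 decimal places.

-0.500

Rank s: 2, 4, 3, 1, 5
Rank t: 4, 1, 5, 3, 2
d = rank(s) − rank(t): -2, 3, -2, -2, 3; Σd² = 30
ρ = 1 − 6Σd² / [n(n²−1)] = 1 − 6×30 / (5×24) = 1 − 180/120 ≈ -0.500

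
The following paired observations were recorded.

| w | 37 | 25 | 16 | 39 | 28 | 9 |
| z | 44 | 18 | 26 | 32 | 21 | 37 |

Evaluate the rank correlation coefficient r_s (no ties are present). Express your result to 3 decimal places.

Rank w: 5, 3, 2, 6, 4, 1
Rank z: 6, 1, 3, 4, 2, 5
d = rank(w) − rank(z): -1, 2, -1, 2, 2, -4; Σd² = 30
ρ = 1 − 6Σd² / [n(n²−1)] = 1 − 6×30 / (6×35) = 1 − 180/210 ≈ 0.143

0.143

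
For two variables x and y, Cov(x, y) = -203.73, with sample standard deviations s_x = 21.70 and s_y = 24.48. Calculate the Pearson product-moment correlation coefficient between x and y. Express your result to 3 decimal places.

-0.384

r = Cov(x,y) / (s_x · s_y) = -203.73 / (21.70 × 24.48)
  = -203.73 / 531.2160 ≈ -0.384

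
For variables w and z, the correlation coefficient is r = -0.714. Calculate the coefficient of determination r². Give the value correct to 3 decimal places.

0.510

r² = (-0.714)² = 0.510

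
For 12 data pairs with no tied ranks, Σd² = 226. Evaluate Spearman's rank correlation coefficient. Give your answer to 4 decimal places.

0.2098

ρ = 1 − 6Σd² / [n(n²−1)] = 1 − 6×226 / (12×143)
  = 1 − 1356/1716 = 1 − 0.79021 ≈ 0.2098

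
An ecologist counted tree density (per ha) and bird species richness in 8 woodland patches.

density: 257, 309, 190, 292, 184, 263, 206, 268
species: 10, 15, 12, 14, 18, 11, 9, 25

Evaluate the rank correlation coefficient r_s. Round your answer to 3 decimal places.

Rank density: 4, 8, 2, 7, 1, 5, 3, 6
Rank species: 2, 6, 4, 5, 7, 3, 1, 8
d = rank(density) − rank(species): 2, 2, -2, 2, -6, 2, 2, -2; Σd² = 64
ρ = 1 − 6Σd² / [n(n²−1)] = 1 − 6×64 / (8×63) = 1 − 384/504 ≈ 0.238

0.238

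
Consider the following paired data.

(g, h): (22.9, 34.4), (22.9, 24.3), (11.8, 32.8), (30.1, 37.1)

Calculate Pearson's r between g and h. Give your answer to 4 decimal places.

0.2269

n = 4, Σg = 87.7, Σh = 128.6, Σg² = 2094.07, Σh² = 4226.1, Σgh = 2847.98
nΣgh − ΣgΣh = 11391.92 − 11278.22 = 113.7
nΣg² − (Σg)² = 8376.28 − 7691.29 = 684.99; nΣh² − (Σh)² = 16904.4 − 16537.96 = 366.44
r = 113.7 / √(684.99 × 366.44) = 113.7 / 501.0067 ≈ 0.2269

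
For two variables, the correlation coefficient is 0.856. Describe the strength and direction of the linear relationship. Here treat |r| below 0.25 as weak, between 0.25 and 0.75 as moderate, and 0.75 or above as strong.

r = 0.856 > 0 so the relationship is positive.
|r| = 0.856, which falls in the strong range.

strong positive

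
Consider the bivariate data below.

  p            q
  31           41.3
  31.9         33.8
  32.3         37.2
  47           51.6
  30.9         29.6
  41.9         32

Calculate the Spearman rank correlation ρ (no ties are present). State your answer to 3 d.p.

Rank p: 2, 3, 4, 6, 1, 5
Rank q: 5, 3, 4, 6, 1, 2
d = rank(p) − rank(q): -3, 0, 0, 0, 0, 3; Σd² = 18
ρ = 1 − 6Σd² / [n(n²−1)] = 1 − 6×18 / (6×35) = 1 − 108/210 ≈ 0.486

0.486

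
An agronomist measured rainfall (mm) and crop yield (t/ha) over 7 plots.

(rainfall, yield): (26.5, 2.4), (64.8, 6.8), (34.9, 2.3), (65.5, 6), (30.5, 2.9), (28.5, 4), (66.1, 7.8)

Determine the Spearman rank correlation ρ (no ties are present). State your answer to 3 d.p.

Rank rainfall: 1, 5, 4, 6, 3, 2, 7
Rank yield: 2, 6, 1, 5, 3, 4, 7
d = rank(rainfall) − rank(yield): -1, -1, 3, 1, 0, -2, 0; Σd² = 16
ρ = 1 − 6Σd² / [n(n²−1)] = 1 − 6×16 / (7×48) = 1 − 96/336 ≈ 0.714

0.714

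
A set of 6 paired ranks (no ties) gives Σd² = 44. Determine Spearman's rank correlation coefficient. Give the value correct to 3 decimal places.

ρ = 1 − 6Σd² / [n(n²−1)] = 1 − 6×44 / (6×35)
  = 1 − 264/210 = 1 − 1.2571 ≈ -0.257

-0.257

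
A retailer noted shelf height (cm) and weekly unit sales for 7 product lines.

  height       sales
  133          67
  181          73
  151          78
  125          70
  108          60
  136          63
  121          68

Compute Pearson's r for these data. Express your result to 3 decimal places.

0.674

n = 7, Σx = 955, Σy = 479, Σx² = 133677, Σy² = 32995, Σxy = 65928
nΣxy − ΣxΣy = 461496 − 457445 = 4051
nΣx² − (Σx)² = 935739 − 912025 = 23714; nΣy² − (Σy)² = 230965 − 229441 = 1524
r = 4051 / √(23714 × 1524) = 4051 / 6011.6667 ≈ 0.674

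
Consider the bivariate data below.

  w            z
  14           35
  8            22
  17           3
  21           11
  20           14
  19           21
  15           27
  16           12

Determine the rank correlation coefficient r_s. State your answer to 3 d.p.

-0.667

Rank w: 2, 1, 5, 8, 7, 6, 3, 4
Rank z: 8, 6, 1, 2, 4, 5, 7, 3
d = rank(w) − rank(z): -6, -5, 4, 6, 3, 1, -4, 1; Σd² = 140
ρ = 1 − 6Σd² / [n(n²−1)] = 1 − 6×140 / (8×63) = 1 − 840/504 ≈ -0.667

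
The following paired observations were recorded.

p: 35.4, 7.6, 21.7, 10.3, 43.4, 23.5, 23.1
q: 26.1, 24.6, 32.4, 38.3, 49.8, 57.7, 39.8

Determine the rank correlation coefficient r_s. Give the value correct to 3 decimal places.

Rank p: 6, 1, 3, 2, 7, 5, 4
Rank q: 2, 1, 3, 4, 6, 7, 5
d = rank(p) − rank(q): 4, 0, 0, -2, 1, -2, -1; Σd² = 26
ρ = 1 − 6Σd² / [n(n²−1)] = 1 − 6×26 / (7×48) = 1 − 156/336 ≈ 0.536

0.536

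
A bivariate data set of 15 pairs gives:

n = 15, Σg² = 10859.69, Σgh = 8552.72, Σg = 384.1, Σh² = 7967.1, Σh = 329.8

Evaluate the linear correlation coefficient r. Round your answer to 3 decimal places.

0.126

r = (nΣgh − ΣgΣh) / √[(nΣg² − (Σg)²)(nΣh² − (Σh)²)]
Numerator: 15×8552.72 − 384.1×329.8 = 1614.62
Denominator: √[(162895.35 − 147532.81)(119506.5 − 108768.04)] = √[15362.54 × 10738.46] = 12844.0656
r = 1614.62 / 12844.0656 ≈ 0.126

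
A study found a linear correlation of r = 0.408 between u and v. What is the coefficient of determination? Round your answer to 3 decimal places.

0.166

r² = (0.408)² = 0.166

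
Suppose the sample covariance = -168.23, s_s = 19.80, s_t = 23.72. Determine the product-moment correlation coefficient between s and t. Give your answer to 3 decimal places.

r = Cov(s,t) / (s_s · s_t) = -168.23 / (19.80 × 23.72)
  = -168.23 / 469.6560 ≈ -0.358

-0.358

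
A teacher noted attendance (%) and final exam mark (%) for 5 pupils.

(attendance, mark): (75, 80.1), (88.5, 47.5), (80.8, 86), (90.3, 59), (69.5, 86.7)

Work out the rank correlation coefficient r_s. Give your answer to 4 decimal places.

-0.8000

Rank attendance: 2, 4, 3, 5, 1
Rank mark: 3, 1, 4, 2, 5
d = rank(attendance) − rank(mark): -1, 3, -1, 3, -4; Σd² = 36
ρ = 1 − 6Σd² / [n(n²−1)] = 1 − 6×36 / (5×24) = 1 − 216/120 ≈ -0.8000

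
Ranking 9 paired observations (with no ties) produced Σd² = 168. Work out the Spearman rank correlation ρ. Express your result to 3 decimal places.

-0.400

ρ = 1 − 6Σd² / [n(n²−1)] = 1 − 6×168 / (9×80)
  = 1 − 1008/720 = 1 − 1.4000 ≈ -0.400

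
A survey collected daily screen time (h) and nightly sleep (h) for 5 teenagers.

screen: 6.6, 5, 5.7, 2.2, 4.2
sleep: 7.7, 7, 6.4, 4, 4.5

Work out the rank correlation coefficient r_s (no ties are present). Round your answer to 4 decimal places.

0.9000

Rank screen: 5, 3, 4, 1, 2
Rank sleep: 5, 4, 3, 1, 2
d = rank(screen) − rank(sleep): 0, -1, 1, 0, 0; Σd² = 2
ρ = 1 − 6Σd² / [n(n²−1)] = 1 − 6×2 / (5×24) = 1 − 12/120 ≈ 0.9000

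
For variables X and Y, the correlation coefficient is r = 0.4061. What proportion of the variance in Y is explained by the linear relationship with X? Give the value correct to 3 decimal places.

r² = (0.4061)² = 0.165

0.165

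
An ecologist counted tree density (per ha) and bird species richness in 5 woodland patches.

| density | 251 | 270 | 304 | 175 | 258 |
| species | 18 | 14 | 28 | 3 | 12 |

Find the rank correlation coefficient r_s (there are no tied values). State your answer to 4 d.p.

0.7000

Rank density: 2, 4, 5, 1, 3
Rank species: 4, 3, 5, 1, 2
d = rank(density) − rank(species): -2, 1, 0, 0, 1; Σd² = 6
ρ = 1 − 6Σd² / [n(n²−1)] = 1 − 6×6 / (5×24) = 1 − 36/120 ≈ 0.7000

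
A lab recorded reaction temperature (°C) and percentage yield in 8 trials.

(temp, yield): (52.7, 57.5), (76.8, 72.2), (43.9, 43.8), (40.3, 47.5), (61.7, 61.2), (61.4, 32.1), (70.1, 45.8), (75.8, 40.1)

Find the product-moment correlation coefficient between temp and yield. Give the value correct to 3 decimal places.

n = 8, Σx = 482.7, Σy = 400.2, Σx² = 30463.33, Σy² = 21175.28, Σxy = 24409.42
nΣxy − ΣxΣy = 195275.36 − 193176.54 = 2098.82
nΣx² − (Σx)² = 243706.64 − 232999.29 = 10707.35; nΣy² − (Σy)² = 169402.24 − 160160.04 = 9242.2
r = 2098.82 / √(10707.35 × 9242.2) = 2098.82 / 9947.8375 ≈ 0.211

0.211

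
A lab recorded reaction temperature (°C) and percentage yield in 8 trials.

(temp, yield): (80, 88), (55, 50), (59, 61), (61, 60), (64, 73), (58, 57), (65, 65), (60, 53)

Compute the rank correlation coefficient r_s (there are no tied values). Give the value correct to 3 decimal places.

0.857

Rank temp: 8, 1, 3, 5, 6, 2, 7, 4
Rank yield: 8, 1, 5, 4, 7, 3, 6, 2
d = rank(temp) − rank(yield): 0, 0, -2, 1, -1, -1, 1, 2; Σd² = 12
ρ = 1 − 6Σd² / [n(n²−1)] = 1 − 6×12 / (8×63) = 1 − 72/504 ≈ 0.857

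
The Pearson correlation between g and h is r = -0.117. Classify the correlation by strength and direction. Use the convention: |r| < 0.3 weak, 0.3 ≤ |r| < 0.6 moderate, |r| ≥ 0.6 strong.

weak negative

r = -0.117 < 0 so the relationship is negative.
|r| = 0.117, which falls in the weak range.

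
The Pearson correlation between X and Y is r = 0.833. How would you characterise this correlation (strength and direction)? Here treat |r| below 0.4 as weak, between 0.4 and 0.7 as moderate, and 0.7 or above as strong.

r = 0.833 > 0 so the relationship is positive.
|r| = 0.833, which falls in the strong range.

strong positive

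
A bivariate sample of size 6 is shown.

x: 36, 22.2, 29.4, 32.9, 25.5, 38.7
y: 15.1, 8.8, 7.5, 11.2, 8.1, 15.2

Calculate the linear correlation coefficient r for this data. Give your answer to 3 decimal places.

0.864

n = 6, Σx = 184.7, Σy = 65.9, Σx² = 5883.55, Σy² = 783.79, Σxy = 2122.73
nΣxy − ΣxΣy = 12736.38 − 12171.73 = 564.65
nΣx² − (Σx)² = 35301.3 − 34114.09 = 1187.21; nΣy² − (Σy)² = 4702.74 − 4342.81 = 359.93
r = 564.65 / √(1187.21 × 359.93) = 564.65 / 653.6914 ≈ 0.864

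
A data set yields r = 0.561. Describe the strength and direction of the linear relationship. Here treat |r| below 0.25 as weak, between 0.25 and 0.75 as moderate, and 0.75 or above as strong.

r = 0.561 > 0 so the relationship is positive.
|r| = 0.561, which falls in the moderate range.

moderate positive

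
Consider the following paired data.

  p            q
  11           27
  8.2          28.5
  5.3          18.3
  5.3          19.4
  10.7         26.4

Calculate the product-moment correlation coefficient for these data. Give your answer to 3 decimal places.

0.846

n = 5, Σp = 40.5, Σq = 119.6, Σp² = 358.91, Σq² = 2949.46, Σpq = 1012.99
nΣpq − ΣpΣq = 5064.95 − 4843.8 = 221.15
nΣp² − (Σp)² = 1794.55 − 1640.25 = 154.3; nΣq² − (Σq)² = 14747.3 − 14304.16 = 443.14
r = 221.15 / √(154.3 × 443.14) = 221.15 / 261.4890 ≈ 0.846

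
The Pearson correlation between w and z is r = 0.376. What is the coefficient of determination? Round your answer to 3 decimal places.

r² = (0.376)² = 0.141

0.141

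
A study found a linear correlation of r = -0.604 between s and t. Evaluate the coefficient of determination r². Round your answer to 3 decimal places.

r² = (-0.604)² = 0.365

0.365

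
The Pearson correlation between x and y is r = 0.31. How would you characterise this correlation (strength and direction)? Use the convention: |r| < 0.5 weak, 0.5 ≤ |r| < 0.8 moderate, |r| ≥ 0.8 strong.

weak positive

r = 0.31 > 0 so the relationship is positive.
|r| = 0.31, which falls in the weak range.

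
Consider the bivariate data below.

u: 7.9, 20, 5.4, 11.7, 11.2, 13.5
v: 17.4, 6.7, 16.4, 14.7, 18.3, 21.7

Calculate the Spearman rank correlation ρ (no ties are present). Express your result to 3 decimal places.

-0.200

Rank u: 2, 6, 1, 4, 3, 5
Rank v: 4, 1, 3, 2, 5, 6
d = rank(u) − rank(v): -2, 5, -2, 2, -2, -1; Σd² = 42
ρ = 1 − 6Σd² / [n(n²−1)] = 1 − 6×42 / (6×35) = 1 − 252/210 ≈ -0.200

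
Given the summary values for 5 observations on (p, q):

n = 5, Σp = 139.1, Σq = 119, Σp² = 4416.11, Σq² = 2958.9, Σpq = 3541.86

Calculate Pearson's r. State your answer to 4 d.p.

0.8791

r = (nΣpq − ΣpΣq) / √[(nΣp² − (Σp)²)(nΣq² − (Σq)²)]
Numerator: 5×3541.86 − 139.1×119 = 1156.4
Denominator: √[(22080.55 − 19348.81)(14794.5 − 14161)] = √[2731.74 × 633.5] = 1315.5065
r = 1156.4 / 1315.5065 ≈ 0.8791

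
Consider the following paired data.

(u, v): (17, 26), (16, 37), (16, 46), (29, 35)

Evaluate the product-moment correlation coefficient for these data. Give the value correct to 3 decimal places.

-0.147

n = 4, Σu = 78, Σv = 144, Σu² = 1642, Σv² = 5386, Σuv = 2785
nΣuv − ΣuΣv = 11140 − 11232 = -92
nΣu² − (Σu)² = 6568 − 6084 = 484; nΣv² − (Σv)² = 21544 − 20736 = 808
r = -92 / √(484 × 808) = -92 / 625.3575 ≈ -0.147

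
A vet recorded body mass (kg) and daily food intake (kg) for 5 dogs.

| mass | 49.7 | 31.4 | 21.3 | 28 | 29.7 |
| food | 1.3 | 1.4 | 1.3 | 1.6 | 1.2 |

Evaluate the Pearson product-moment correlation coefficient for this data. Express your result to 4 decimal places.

-0.1611

n = 5, Σx = 160.1, Σy = 6.8, Σx² = 5575.83, Σy² = 9.34, Σxy = 216.7
nΣxy − ΣxΣy = 1083.5 − 1088.68 = -5.18
nΣx² − (Σx)² = 27879.15 − 25632.01 = 2247.14; nΣy² − (Σy)² = 46.7 − 46.24 = 0.46
r = -5.18 / √(2247.14 × 0.46) = -5.18 / 32.1510 ≈ -0.1611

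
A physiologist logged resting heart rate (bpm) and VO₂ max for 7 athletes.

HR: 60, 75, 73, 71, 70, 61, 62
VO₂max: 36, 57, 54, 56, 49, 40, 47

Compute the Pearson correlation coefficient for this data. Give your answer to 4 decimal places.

n = 7, Σx = 472, Σy = 339, Σx² = 32060, Σy² = 16807, Σxy = 23137
nΣxy − ΣxΣy = 161959 − 160008 = 1951
nΣx² − (Σx)² = 224420 − 222784 = 1636; nΣy² − (Σy)² = 117649 − 114921 = 2728
r = 1951 / √(1636 × 2728) = 1951 / 2112.5833 ≈ 0.9235

0.9235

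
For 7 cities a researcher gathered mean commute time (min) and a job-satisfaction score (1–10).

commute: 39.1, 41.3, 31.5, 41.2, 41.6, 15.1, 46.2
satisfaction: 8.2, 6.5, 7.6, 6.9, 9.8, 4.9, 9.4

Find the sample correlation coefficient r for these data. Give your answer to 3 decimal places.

0.744

n = 7, Σx = 256, Σy = 53.3, Σx² = 10017.2, Σy² = 423.27, Σxy = 2028.7
nΣxy − ΣxΣy = 14200.9 − 13644.8 = 556.1
nΣx² − (Σx)² = 70120.4 − 65536 = 4584.4; nΣy² − (Σy)² = 2962.89 − 2840.89 = 122
r = 556.1 / √(4584.4 × 122) = 556.1 / 747.8615 ≈ 0.744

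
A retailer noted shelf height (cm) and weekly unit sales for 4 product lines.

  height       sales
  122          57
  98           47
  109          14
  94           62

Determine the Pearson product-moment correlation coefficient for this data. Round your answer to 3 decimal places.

n = 4, Σx = 423, Σy = 180, Σx² = 45205, Σy² = 9498, Σxy = 18914
nΣxy − ΣxΣy = 75656 − 76140 = -484
nΣx² − (Σx)² = 180820 − 178929 = 1891; nΣy² − (Σy)² = 37992 − 32400 = 5592
r = -484 / √(1891 × 5592) = -484 / 3251.8413 ≈ -0.149

-0.149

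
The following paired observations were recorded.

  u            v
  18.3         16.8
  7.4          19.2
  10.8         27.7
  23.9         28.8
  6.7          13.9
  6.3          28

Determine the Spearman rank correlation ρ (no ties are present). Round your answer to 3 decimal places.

0.257

Rank u: 5, 3, 4, 6, 2, 1
Rank v: 2, 3, 4, 6, 1, 5
d = rank(u) − rank(v): 3, 0, 0, 0, 1, -4; Σd² = 26
ρ = 1 − 6Σd² / [n(n²−1)] = 1 − 6×26 / (6×35) = 1 − 156/210 ≈ 0.257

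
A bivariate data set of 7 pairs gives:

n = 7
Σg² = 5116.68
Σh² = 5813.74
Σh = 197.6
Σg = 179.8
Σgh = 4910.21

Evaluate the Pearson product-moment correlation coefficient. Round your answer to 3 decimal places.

r = (nΣgh − ΣgΣh) / √[(nΣg² − (Σg)²)(nΣh² − (Σh)²)]
Numerator: 7×4910.21 − 179.8×197.6 = -1157.01
Denominator: √[(35816.76 − 32328.04)(40696.18 − 39045.76)] = √[3488.72 × 1650.42] = 2399.5527
r = -1157.01 / 2399.5527 ≈ -0.482

-0.482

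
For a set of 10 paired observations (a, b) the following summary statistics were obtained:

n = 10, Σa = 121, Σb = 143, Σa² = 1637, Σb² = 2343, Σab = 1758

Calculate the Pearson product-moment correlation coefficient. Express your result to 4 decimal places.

r = (nΣab − ΣaΣb) / √[(nΣa² − (Σa)²)(nΣb² − (Σb)²)]
Numerator: 10×1758 − 121×143 = 277
Denominator: √[(16370 − 14641)(23430 − 20449)] = √[1729 × 2981] = 2270.2751
r = 277 / 2270.2751 ≈ 0.1220

0.1220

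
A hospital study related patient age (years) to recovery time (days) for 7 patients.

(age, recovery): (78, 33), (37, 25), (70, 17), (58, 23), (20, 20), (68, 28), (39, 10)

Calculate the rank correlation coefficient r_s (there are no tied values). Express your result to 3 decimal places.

0.393

Rank age: 7, 2, 6, 4, 1, 5, 3
Rank recovery: 7, 5, 2, 4, 3, 6, 1
d = rank(age) − rank(recovery): 0, -3, 4, 0, -2, -1, 2; Σd² = 34
ρ = 1 − 6Σd² / [n(n²−1)] = 1 − 6×34 / (7×48) = 1 − 204/336 ≈ 0.393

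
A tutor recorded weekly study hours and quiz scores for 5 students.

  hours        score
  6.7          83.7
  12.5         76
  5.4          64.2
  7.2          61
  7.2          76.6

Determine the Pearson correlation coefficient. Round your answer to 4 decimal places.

0.2769

n = 5, Σx = 39, Σy = 361.5, Σx² = 333.98, Σy² = 26491.89, Σxy = 2848.19
nΣxy − ΣxΣy = 14240.95 − 14098.5 = 142.45
nΣx² − (Σx)² = 1669.9 − 1521 = 148.9; nΣy² − (Σy)² = 132459.45 − 130682.25 = 1777.2
r = 142.45 / √(148.9 × 1777.2) = 142.45 / 514.4172 ≈ 0.2769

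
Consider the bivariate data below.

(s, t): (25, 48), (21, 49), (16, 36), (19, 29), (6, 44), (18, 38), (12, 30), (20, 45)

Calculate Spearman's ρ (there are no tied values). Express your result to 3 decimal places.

Rank s: 8, 7, 3, 5, 1, 4, 2, 6
Rank t: 7, 8, 3, 1, 5, 4, 2, 6
d = rank(s) − rank(t): 1, -1, 0, 4, -4, 0, 0, 0; Σd² = 34
ρ = 1 − 6Σd² / [n(n²−1)] = 1 − 6×34 / (8×63) = 1 − 204/504 ≈ 0.595

0.595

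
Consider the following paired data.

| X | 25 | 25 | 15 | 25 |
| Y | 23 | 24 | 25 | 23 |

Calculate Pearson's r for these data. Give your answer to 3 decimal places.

n = 4, ΣX = 90, ΣY = 95, ΣX² = 2100, ΣY² = 2259, ΣXY = 2125
nΣXY − ΣXΣY = 8500 − 8550 = -50
nΣX² − (ΣX)² = 8400 − 8100 = 300; nΣY² − (ΣY)² = 9036 − 9025 = 11
r = -50 / √(300 × 11) = -50 / 57.4456 ≈ -0.870

-0.870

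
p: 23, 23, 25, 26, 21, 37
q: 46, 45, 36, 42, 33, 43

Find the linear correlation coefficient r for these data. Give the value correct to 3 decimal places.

0.267

n = 6, Σp = 155, Σq = 245, Σp² = 4169, Σq² = 10139, Σpq = 6369
nΣpq − ΣpΣq = 38214 − 37975 = 239
nΣp² − (Σp)² = 25014 − 24025 = 989; nΣq² − (Σq)² = 60834 − 60025 = 809
r = 239 / √(989 × 809) = 239 / 894.4836 ≈ 0.267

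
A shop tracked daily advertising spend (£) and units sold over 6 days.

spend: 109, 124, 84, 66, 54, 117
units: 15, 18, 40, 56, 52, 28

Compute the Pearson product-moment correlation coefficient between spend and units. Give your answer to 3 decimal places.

-0.924

n = 6, Σx = 554, Σy = 209, Σx² = 55274, Σy² = 8773, Σxy = 17007
nΣxy − ΣxΣy = 102042 − 115786 = -13744
nΣx² − (Σx)² = 331644 − 306916 = 24728; nΣy² − (Σy)² = 52638 − 43681 = 8957
r = -13744 / √(24728 × 8957) = -13744 / 14882.4963 ≈ -0.924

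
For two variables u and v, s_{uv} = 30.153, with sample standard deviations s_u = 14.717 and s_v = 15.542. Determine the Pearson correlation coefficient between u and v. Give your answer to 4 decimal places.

0.1318

r = Cov(u,v) / (s_u · s_v) = 30.153 / (14.717 × 15.542)
  = 30.153 / 228.7316 ≈ 0.1318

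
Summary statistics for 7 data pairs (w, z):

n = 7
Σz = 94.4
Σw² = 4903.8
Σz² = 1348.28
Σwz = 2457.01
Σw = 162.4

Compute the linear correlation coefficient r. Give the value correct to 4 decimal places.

r = (nΣwz − ΣwΣz) / √[(nΣw² − (Σw)²)(nΣz² − (Σz)²)]
Numerator: 7×2457.01 − 162.4×94.4 = 1868.51
Denominator: √[(34326.6 − 26373.76)(9437.96 − 8911.36)] = √[7952.84 × 526.6] = 2046.4519
r = 1868.51 / 2046.4519 ≈ 0.9130

0.9130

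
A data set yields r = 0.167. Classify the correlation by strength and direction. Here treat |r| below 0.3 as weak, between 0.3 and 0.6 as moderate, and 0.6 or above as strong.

weak positive

r = 0.167 > 0 so the relationship is positive.
|r| = 0.167, which falls in the weak range.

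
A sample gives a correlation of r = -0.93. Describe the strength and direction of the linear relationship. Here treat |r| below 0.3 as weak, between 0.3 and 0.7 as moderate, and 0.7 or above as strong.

r = -0.93 < 0 so the relationship is negative.
|r| = 0.93, which falls in the strong range.

strong negative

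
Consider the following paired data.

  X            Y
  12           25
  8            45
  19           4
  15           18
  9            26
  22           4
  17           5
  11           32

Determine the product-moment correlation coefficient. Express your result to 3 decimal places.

n = 8, ΣX = 113, ΣY = 159, ΣX² = 1769, ΣY² = 4731, ΣXY = 1765
nΣXY − ΣXΣY = 14120 − 17967 = -3847
nΣX² − (ΣX)² = 14152 − 12769 = 1383; nΣY² − (ΣY)² = 37848 − 25281 = 12567
r = -3847 / √(1383 × 12567) = -3847 / 4168.9520 ≈ -0.923

-0.923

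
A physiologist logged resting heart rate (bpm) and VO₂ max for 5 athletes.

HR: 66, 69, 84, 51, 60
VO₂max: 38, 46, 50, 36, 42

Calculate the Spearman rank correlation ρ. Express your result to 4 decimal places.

Rank HR: 3, 4, 5, 1, 2
Rank VO₂max: 2, 4, 5, 1, 3
d = rank(HR) − rank(VO₂max): 1, 0, 0, 0, -1; Σd² = 2
ρ = 1 − 6Σd² / [n(n²−1)] = 1 − 6×2 / (5×24) = 1 − 12/120 ≈ 0.9000

0.9000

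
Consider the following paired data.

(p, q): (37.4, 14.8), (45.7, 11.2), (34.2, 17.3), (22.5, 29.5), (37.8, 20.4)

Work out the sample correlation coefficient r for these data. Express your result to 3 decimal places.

n = 5, Σp = 177.6, Σq = 93.2, Σp² = 6591.98, Σq² = 1930.18, Σpq = 3091.89
nΣpq − ΣpΣq = 15459.45 − 16552.32 = -1092.87
nΣp² − (Σp)² = 32959.9 − 31541.76 = 1418.14; nΣq² − (Σq)² = 9650.9 − 8686.24 = 964.66
r = -1092.87 / √(1418.14 × 964.66) = -1092.87 / 1169.6251 ≈ -0.934

-0.934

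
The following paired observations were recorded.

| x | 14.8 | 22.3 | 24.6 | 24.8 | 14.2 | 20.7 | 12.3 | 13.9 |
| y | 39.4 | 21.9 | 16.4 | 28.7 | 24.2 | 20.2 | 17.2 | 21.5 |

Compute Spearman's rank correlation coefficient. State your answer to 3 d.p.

0.143

Rank x: 4, 6, 7, 8, 3, 5, 1, 2
Rank y: 8, 5, 1, 7, 6, 3, 2, 4
d = rank(x) − rank(y): -4, 1, 6, 1, -3, 2, -1, -2; Σd² = 72
ρ = 1 − 6Σd² / [n(n²−1)] = 1 − 6×72 / (8×63) = 1 − 432/504 ≈ 0.143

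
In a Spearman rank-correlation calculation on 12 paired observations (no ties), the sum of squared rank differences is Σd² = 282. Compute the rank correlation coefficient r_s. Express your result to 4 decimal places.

ρ = 1 − 6Σd² / [n(n²−1)] = 1 − 6×282 / (12×143)
  = 1 − 1692/1716 = 1 − 0.98601 ≈ 0.0140

0.0140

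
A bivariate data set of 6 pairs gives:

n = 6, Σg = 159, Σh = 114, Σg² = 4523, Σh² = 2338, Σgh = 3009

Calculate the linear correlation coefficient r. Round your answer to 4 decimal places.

r = (nΣgh − ΣgΣh) / √[(nΣg² − (Σg)²)(nΣh² − (Σh)²)]
Numerator: 6×3009 − 159×114 = -72
Denominator: √[(27138 − 25281)(14028 − 12996)] = √[1857 × 1032] = 1384.3497
r = -72 / 1384.3497 ≈ -0.0520

-0.0520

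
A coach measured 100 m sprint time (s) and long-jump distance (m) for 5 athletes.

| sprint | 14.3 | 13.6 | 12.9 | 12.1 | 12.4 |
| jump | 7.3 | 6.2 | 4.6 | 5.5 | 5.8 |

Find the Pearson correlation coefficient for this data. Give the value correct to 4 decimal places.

0.7214

n = 5, Σx = 65.3, Σy = 29.4, Σx² = 856.03, Σy² = 176.78, Σxy = 386.52
nΣxy − ΣxΣy = 1932.6 − 1919.82 = 12.78
nΣx² − (Σx)² = 4280.15 − 4264.09 = 16.06; nΣy² − (Σy)² = 883.9 − 864.36 = 19.54
r = 12.78 / √(16.06 × 19.54) = 12.78 / 17.7148 ≈ 0.7214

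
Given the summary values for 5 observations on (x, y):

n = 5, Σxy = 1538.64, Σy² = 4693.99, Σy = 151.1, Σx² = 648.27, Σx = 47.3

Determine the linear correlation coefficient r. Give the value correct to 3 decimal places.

0.682

r = (nΣxy − ΣxΣy) / √[(nΣx² − (Σx)²)(nΣy² − (Σy)²)]
Numerator: 5×1538.64 − 47.3×151.1 = 546.17
Denominator: √[(3241.35 − 2237.29)(23469.95 − 22831.21)] = √[1004.06 × 638.74] = 800.8329
r = 546.17 / 800.8329 ≈ 0.682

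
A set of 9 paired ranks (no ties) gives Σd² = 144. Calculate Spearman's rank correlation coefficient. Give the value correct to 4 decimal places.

ρ = 1 − 6Σd² / [n(n²−1)] = 1 − 6×144 / (9×80)
  = 1 − 864/720 = 1 − 1.20000 ≈ -0.2000

-0.2000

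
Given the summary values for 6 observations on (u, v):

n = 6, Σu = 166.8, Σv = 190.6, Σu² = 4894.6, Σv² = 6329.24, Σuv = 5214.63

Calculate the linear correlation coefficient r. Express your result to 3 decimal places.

-0.316

r = (nΣuv − ΣuΣv) / √[(nΣu² − (Σu)²)(nΣv² − (Σv)²)]
Numerator: 6×5214.63 − 166.8×190.6 = -504.3
Denominator: √[(29367.6 − 27822.24)(37975.44 − 36328.36)] = √[1545.36 × 1647.08] = 1595.4095
r = -504.3 / 1595.4095 ≈ -0.316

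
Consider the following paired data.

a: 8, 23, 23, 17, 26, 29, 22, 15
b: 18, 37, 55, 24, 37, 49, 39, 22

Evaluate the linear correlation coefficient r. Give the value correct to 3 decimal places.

0.835

n = 8, Σa = 163, Σb = 281, Σa² = 3637, Σb² = 11069, Σab = 6239
nΣab − ΣaΣb = 49912 − 45803 = 4109
nΣa² − (Σa)² = 29096 − 26569 = 2527; nΣb² − (Σb)² = 88552 − 78961 = 9591
r = 4109 / √(2527 × 9591) = 4109 / 4923.0536 ≈ 0.835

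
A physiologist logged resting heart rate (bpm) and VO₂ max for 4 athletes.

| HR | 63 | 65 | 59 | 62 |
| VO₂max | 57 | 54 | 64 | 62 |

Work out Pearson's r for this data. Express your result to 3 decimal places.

n = 4, Σx = 249, Σy = 237, Σx² = 15519, Σy² = 14105, Σxy = 14721
nΣxy − ΣxΣy = 58884 − 59013 = -129
nΣx² − (Σx)² = 62076 − 62001 = 75; nΣy² − (Σy)² = 56420 − 56169 = 251
r = -129 / √(75 × 251) = -129 / 137.2042 ≈ -0.940

-0.940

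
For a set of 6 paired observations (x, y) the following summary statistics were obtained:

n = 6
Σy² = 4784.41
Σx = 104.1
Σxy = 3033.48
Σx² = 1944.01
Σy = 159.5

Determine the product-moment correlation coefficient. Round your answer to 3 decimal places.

0.972

r = (nΣxy − ΣxΣy) / √[(nΣx² − (Σx)²)(nΣy² − (Σy)²)]
Numerator: 6×3033.48 − 104.1×159.5 = 1596.93
Denominator: √[(11664.06 − 10836.81)(28706.46 − 25440.25)] = √[827.25 × 3266.21] = 1643.7677
r = 1596.93 / 1643.7677 ≈ 0.972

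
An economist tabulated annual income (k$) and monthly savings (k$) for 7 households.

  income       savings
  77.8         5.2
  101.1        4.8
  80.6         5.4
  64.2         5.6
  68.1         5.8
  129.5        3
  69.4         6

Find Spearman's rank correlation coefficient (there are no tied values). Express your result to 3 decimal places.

Rank income: 4, 6, 5, 1, 2, 7, 3
Rank savings: 3, 2, 4, 5, 6, 1, 7
d = rank(income) − rank(savings): 1, 4, 1, -4, -4, 6, -4; Σd² = 102
ρ = 1 − 6Σd² / [n(n²−1)] = 1 − 6×102 / (7×48) = 1 − 612/336 ≈ -0.821

-0.821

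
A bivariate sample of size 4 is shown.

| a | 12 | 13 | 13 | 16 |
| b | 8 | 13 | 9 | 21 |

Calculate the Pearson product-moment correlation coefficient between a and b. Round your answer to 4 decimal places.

0.9608

n = 4, Σa = 54, Σb = 51, Σa² = 738, Σb² = 755, Σab = 718
nΣab − ΣaΣb = 2872 − 2754 = 118
nΣa² − (Σa)² = 2952 − 2916 = 36; nΣb² − (Σb)² = 3020 − 2601 = 419
r = 118 / √(36 × 419) = 118 / 122.8169 ≈ 0.9608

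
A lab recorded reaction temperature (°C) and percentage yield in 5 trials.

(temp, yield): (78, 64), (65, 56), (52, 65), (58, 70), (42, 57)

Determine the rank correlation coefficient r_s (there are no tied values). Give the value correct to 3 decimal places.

-0.100

Rank temp: 5, 4, 2, 3, 1
Rank yield: 3, 1, 4, 5, 2
d = rank(temp) − rank(yield): 2, 3, -2, -2, -1; Σd² = 22
ρ = 1 − 6Σd² / [n(n²−1)] = 1 − 6×22 / (5×24) = 1 − 132/120 ≈ -0.100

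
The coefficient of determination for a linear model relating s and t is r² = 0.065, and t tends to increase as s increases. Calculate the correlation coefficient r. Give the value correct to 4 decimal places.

|r| = √0.065 = 0.2550
The association is positive, so r = 0.2550.

0.2550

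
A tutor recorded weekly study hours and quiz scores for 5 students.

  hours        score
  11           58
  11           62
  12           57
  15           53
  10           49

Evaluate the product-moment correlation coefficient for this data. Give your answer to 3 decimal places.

-0.084

n = 5, Σx = 59, Σy = 279, Σx² = 711, Σy² = 15667, Σxy = 3289
nΣxy − ΣxΣy = 16445 − 16461 = -16
nΣx² − (Σx)² = 3555 − 3481 = 74; nΣy² − (Σy)² = 78335 − 77841 = 494
r = -16 / √(74 × 494) = -16 / 191.1962 ≈ -0.084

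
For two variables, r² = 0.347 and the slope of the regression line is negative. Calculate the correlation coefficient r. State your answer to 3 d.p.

|r| = √0.347 = 0.589
The association is negative, so r = −0.589.

-0.589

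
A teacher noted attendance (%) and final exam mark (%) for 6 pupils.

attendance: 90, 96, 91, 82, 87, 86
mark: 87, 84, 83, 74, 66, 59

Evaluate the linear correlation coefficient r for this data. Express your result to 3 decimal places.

0.614

n = 6, Σx = 532, Σy = 453, Σx² = 47286, Σy² = 34827, Σxy = 40331
nΣxy − ΣxΣy = 241986 − 240996 = 990
nΣx² − (Σx)² = 283716 − 283024 = 692; nΣy² − (Σy)² = 208962 − 205209 = 3753
r = 990 / √(692 × 3753) = 990 / 1611.5446 ≈ 0.614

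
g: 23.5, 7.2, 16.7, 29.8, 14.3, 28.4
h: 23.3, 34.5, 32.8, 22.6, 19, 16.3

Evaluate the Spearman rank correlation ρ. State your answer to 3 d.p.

-0.543

Rank g: 4, 1, 3, 6, 2, 5
Rank h: 4, 6, 5, 3, 2, 1
d = rank(g) − rank(h): 0, -5, -2, 3, 0, 4; Σd² = 54
ρ = 1 − 6Σd² / [n(n²−1)] = 1 − 6×54 / (6×35) = 1 − 324/210 ≈ -0.543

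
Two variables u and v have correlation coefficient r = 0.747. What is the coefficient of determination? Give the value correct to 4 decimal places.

0.5580

r² = (0.747)² = 0.5580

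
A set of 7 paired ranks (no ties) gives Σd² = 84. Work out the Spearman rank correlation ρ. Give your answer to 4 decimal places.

ρ = 1 − 6Σd² / [n(n²−1)] = 1 − 6×84 / (7×48)
  = 1 − 504/336 = 1 − 1.50000 ≈ -0.5000

-0.5000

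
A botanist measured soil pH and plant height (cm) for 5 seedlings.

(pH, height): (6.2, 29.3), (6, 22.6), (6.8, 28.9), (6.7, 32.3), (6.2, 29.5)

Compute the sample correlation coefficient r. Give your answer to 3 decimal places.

n = 5, Σx = 31.9, Σy = 142.6, Σx² = 204.01, Σy² = 4118, Σxy = 913.09
nΣxy − ΣxΣy = 4565.45 − 4548.94 = 16.51
nΣx² − (Σx)² = 1020.05 − 1017.61 = 2.44; nΣy² − (Σy)² = 20590 − 20334.76 = 255.24
r = 16.51 / √(2.44 × 255.24) = 16.51 / 24.9557 ≈ 0.662

0.662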